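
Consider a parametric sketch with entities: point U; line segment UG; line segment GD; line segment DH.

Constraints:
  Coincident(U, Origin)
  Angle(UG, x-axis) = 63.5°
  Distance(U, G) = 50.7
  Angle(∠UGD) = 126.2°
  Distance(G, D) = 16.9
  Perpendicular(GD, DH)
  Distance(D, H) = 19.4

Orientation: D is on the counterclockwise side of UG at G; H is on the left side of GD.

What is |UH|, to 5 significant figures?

51.547

∠UGD = 126.2°, so GD runs at 63.5° + (180° − 126.2°) = 117.30° from the x-axis; with |GD| = 16.9, D = G + 16.9·(cos 117.30°, sin 117.30°) = (14.871, 60.391). GD ⟂ DH; with |DH| = 19.4 on the left of GD, H = D + 19.4·(-0.88862, -0.45865) = (-2.3681, 51.493). Then |UH| = |H − U| = 51.547.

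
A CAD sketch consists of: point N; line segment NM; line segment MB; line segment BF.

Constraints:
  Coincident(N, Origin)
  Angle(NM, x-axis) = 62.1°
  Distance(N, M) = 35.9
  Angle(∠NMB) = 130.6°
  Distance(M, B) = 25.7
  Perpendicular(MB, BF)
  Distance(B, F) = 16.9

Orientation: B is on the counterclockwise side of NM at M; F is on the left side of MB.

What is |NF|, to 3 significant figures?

50.1

N is at the origin; NM runs at 62.1° with length 35.9, so M = 35.9·(cos 62.1°, sin 62.1°) = (16.8, 31.7). ∠NMB = 130.6°, so MB runs at 62.1° + (180° − 130.6°) = 112° from the x-axis; with |MB| = 25.7, B = M + 25.7·(cos 112°, sin 112°) = (7.38, 55.6). The perpendicularity gives BF at right angles to MB; with |BF| = 16.9 on the left of MB, F = B + 16.9·(-0.930, -0.367) = (-8.34, 49.4). Then |NF| = |F − N| = 50.1.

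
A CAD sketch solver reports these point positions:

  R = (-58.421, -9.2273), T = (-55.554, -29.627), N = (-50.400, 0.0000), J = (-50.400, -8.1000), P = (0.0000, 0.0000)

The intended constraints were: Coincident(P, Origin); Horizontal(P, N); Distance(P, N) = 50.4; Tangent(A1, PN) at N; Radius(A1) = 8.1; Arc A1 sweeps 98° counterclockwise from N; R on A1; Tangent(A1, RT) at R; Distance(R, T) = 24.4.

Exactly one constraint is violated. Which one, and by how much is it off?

Distance(R, T) = 24.4 — off by 3.80.

P = (0.00, 0.00) ✓; P.y = 0.00, N.y = 0.00 ✓; |PN| = 50.40 ✓; ∠(JN, NP) = 90.00° ✓; |JN| = 8.100 ✓; bearing(J→R) − bearing(J→N) = 98.00° ✓; |JR| = 8.100 ✓; ∠(JR, RT) = 90.00° ✓; |RT| = 20.60 ✗.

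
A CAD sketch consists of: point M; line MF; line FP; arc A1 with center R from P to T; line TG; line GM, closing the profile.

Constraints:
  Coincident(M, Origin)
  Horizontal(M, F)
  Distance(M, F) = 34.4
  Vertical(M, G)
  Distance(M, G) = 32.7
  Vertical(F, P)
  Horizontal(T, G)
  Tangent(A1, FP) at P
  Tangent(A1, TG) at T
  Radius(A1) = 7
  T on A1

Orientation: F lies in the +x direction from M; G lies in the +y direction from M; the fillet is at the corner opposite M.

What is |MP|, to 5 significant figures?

42.940

The virtual corner opposite M is at (34.400, 32.700). Tangency of A1 to FP means the radius RP is perpendicular to FP and tangency of A1 to TG means the radius RT is perpendicular to TG, with radius 7.0, so the center R sits 7.0 in from both sides at R = (27.400, 25.700). That places the tangent points at P = (34.400, 25.700) on FP and T = (27.400, 32.700) on TG. Then |MP| = |P − M| = 42.940.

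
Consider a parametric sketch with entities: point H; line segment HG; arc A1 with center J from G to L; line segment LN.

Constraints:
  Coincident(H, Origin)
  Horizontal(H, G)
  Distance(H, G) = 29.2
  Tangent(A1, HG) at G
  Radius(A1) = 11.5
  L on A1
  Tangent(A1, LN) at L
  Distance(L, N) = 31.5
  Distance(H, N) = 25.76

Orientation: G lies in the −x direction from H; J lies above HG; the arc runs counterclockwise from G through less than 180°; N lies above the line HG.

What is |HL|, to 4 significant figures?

21.32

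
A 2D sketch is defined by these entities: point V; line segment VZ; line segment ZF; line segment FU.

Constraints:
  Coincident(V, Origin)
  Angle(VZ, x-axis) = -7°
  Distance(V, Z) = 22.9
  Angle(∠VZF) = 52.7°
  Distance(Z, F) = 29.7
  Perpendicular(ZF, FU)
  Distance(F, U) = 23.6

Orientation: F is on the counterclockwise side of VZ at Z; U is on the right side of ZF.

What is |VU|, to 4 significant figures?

44.71

V is at the origin; VZ runs at -7.0° with length 22.9, so Z = 22.9·(cos -7.0°, sin -7.0°) = (22.73, -2.791). ∠VZF = 52.7°, so ZF runs at -7.0° + (180° − 52.7°) = 120.3° from the x-axis; with |ZF| = 29.7, F = Z + 29.7·(cos 120.3°, sin 120.3°) = (7.745, 22.85). The perpendicularity gives FU at right angles to ZF; with |FU| = 23.6 on the right of ZF, U = F + 23.6·(0.8634, 0.5045) = (28.12, 34.76). Then |VU| = |U − V| = 44.71.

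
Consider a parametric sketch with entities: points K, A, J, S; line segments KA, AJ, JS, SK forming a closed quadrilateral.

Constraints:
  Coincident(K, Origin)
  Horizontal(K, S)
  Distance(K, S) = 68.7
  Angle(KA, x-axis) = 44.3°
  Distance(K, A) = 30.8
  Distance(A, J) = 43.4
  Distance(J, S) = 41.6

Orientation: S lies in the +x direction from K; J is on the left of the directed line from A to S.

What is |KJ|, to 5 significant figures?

73.330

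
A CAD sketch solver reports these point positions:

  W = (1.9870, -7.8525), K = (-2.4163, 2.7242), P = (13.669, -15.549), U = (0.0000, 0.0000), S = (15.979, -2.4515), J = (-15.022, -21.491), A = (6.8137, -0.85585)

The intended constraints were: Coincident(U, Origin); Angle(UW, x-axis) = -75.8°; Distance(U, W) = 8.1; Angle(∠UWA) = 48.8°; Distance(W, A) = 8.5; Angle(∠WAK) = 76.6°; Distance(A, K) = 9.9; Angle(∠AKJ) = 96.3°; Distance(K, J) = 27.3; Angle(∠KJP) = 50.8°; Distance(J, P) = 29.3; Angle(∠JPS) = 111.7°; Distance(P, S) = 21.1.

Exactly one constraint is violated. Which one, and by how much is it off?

Distance(P, S) = 21.1 — off by 7.80.

U = (0.00, 0.00) ✓; UW at -75.80° ✓; |UW| = 8.100 ✓; ∠UWA = 48.80° ✓; |WA| = 8.500 ✓; ∠WAK = 76.60° ✓; |AK| = 9.900 ✓; ∠AKJ = 96.30° ✓; |KJ| = 27.30 ✓; ∠KJP = 50.80° ✓; |JP| = 29.30 ✓; ∠JPS = 111.7° ✓; |PS| = 13.30 ✗.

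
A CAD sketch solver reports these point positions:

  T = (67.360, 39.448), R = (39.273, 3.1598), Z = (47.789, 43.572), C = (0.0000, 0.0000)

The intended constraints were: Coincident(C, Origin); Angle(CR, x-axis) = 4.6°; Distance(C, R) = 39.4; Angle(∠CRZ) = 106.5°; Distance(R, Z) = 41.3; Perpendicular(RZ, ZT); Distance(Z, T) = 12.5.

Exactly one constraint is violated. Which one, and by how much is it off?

Distance(Z, T) = 12.5 — off by 7.50.

C = (0.00, 0.00) ✓; CR at 4.600° ✓; |CR| = 39.40 ✓; ∠CRZ = 106.5° ✓; |RZ| = 41.30 ✓; ∠(RZ, ZT) = 90.00° ✓; |ZT| = 20.00 ✗.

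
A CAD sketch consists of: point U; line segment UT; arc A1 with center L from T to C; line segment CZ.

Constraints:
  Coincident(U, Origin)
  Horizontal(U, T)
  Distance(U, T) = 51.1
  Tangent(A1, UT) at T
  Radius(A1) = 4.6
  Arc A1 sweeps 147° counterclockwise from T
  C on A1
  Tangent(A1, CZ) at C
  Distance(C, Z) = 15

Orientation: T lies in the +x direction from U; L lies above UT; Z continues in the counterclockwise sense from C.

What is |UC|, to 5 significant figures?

54.268

U is at the origin; UT is horizontal with |UT| = 51.1 and T on the +x side, so T = (51.100, 0.0000). Since A1 is tangent to UT there, LT ⟂ UT, so L = T + (0, 4.6) = (51.100, 4.6000). On A1, T sits at bearing -90° from L; a 147° counterclockwise sweep puts C at bearing 57°, so C = L + 4.6·(cos 57°, sin 57°) = (53.605, 8.4579). Then |UC| = |C − U| = 54.268.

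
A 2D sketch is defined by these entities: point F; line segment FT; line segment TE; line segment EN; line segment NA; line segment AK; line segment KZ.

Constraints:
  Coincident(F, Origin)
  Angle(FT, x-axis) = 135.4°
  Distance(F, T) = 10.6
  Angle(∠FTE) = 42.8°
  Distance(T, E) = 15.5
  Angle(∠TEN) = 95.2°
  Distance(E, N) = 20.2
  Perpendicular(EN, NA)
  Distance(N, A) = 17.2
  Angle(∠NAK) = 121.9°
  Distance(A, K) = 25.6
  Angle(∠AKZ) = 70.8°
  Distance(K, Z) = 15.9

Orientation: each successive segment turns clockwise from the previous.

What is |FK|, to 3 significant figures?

23.8

The perpendicularity gives NA at right angles to EN, so NA runs at -177°; with |NA| = 17.2, A = (-8.03, -14.2). ∠NAK = 121.9° gives AK at 125° from the x-axis; with |AK| = 25.6, K = (-22.8, 6.66). Then |FK| = |K − F| = 23.8.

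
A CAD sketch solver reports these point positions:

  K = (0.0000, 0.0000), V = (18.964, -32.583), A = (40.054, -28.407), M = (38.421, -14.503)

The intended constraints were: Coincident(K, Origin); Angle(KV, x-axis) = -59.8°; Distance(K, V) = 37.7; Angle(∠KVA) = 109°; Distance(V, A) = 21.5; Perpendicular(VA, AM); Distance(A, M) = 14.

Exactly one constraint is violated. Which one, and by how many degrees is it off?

Perpendicular(VA, AM) — off by 4.50°.

K = (0.00, 0.00) ✓; KV at -59.80° ✓; |KV| = 37.70 ✓; ∠KVA = 109.0° ✓; |VA| = 21.50 ✓; ∠(VA, AM) = 85.50° ✗; |AM| = 14.00 ✓.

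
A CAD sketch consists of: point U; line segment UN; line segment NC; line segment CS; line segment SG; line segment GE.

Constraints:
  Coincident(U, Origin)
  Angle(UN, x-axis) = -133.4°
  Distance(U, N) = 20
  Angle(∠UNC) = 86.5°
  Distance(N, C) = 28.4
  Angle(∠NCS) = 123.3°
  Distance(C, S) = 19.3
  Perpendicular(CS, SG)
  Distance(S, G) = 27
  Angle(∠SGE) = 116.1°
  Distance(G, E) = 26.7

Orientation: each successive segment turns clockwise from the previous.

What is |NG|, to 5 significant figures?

35.044

U is at the origin; UN runs at -133.4° with length 20.0, so N = (-13.742, -14.531). ∠UNC = 86.5° gives NC at 133.10° from the x-axis; with |NC| = 28.4, C = (-33.147, 6.2051). ∠NCS = 123.3° gives CS at 76.400° from the x-axis; with |CS| = 19.3, S = (-28.608, 24.964). CS is perpendicular to SG, so SG runs at -13.600°; with |SG| = 27.0, G = (-2.3655, 18.615). Then |NG| = |G − N| = 35.044.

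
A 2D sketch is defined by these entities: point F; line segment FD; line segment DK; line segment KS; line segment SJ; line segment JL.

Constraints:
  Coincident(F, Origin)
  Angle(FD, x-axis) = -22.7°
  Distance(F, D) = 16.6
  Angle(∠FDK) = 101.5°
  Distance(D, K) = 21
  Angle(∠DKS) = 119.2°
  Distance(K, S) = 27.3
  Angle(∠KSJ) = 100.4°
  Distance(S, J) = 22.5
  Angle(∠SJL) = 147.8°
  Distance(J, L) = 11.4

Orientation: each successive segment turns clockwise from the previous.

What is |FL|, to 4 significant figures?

25.04

F is at the origin; FD runs at -22.7° with length 16.6, so D = (15.31, -6.406). ∠FDK = 101.5° gives DK at -101.2° from the x-axis; with |DK| = 21.0, K = (11.24, -27.01). ∠DKS = 119.2° gives KS at -162.0° from the x-axis; with |KS| = 27.3, S = (-14.73, -35.44). ∠KSJ = 100.4° gives SJ at 118.4° from the x-axis; with |SJ| = 22.5, J = (-25.43, -15.65). ∠SJL = 147.8° gives JL at 86.20° from the x-axis; with |JL| = 11.4, L = (-24.67, -4.275). Then |FL| = |L − F| = 25.04.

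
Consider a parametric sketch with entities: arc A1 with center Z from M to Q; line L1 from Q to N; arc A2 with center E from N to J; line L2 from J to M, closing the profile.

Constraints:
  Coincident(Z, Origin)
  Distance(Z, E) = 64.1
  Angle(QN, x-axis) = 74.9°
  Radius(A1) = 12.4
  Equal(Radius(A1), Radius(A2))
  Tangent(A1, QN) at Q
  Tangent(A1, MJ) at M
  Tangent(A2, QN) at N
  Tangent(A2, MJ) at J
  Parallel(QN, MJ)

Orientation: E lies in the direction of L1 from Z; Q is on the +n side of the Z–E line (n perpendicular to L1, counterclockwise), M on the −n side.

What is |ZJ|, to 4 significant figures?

65.29

The slot axis is L1's direction at 74.9°, so u = (cos 74.9°, sin 74.9°) = (0.2605, 0.9655) and n = (−sin 74.9°, cos 74.9°) = (-0.9655, 0.2605). Z is at the origin and E lies 64.1 along u from Z, so E = 64.1·u = (16.70, 61.89). Tangency of A1 to both parallel lines with radius 12.4 puts Q and M at Z ± 12.4·n: Q = (-11.97, 3.230), M = (11.97, -3.230). Equal radii place N and J the same way about E: N = E + 12.4·n = (4.726, 65.12), J = E − 12.4·n = (28.67, 58.66). Then |ZJ| = |J − Z| = 65.29.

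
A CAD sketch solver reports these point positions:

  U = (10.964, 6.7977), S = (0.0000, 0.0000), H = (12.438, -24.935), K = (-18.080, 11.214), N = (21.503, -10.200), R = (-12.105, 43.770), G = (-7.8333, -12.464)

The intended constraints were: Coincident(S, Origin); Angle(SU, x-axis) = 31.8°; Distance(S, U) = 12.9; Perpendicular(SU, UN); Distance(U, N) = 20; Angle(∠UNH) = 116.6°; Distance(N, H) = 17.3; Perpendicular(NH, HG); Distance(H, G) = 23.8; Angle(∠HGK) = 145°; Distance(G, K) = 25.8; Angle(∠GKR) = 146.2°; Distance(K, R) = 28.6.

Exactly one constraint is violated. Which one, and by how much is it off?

Distance(K, R) = 28.6 — off by 4.50.

S = (0.00, 0.00) ✓; SU at 31.80° ✓; |SU| = 12.90 ✓; ∠(SU, UN) = 90.00° ✓; |UN| = 20.00 ✓; ∠UNH = 116.6° ✓; |NH| = 17.30 ✓; ∠(NH, HG) = 90.00° ✓; |HG| = 23.80 ✓; ∠HGK = 145.0° ✓; |GK| = 25.80 ✓; ∠GKR = 146.2° ✓; |KR| = 33.10 ✗.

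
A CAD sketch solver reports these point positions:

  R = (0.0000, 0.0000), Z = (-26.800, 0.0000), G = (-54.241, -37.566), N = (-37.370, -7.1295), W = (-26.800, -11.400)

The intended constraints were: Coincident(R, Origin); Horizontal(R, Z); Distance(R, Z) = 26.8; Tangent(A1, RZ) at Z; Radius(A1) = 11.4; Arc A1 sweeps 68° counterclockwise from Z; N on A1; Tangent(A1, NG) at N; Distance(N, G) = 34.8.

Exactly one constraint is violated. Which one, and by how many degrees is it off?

Tangent(A1, NG) at N — off by 7.00°.

R = (0.00, 0.00) ✓; R.y = 0.00, Z.y = 0.00 ✓; |RZ| = 26.80 ✓; ∠(WZ, ZR) = 90.00° ✓; |WZ| = 11.40 ✓; bearing(W→N) − bearing(W→Z) = 68.00° ✓; |WN| = 11.40 ✓; ∠(WN, NG) = 97.00° ✗; |NG| = 34.80 ✓.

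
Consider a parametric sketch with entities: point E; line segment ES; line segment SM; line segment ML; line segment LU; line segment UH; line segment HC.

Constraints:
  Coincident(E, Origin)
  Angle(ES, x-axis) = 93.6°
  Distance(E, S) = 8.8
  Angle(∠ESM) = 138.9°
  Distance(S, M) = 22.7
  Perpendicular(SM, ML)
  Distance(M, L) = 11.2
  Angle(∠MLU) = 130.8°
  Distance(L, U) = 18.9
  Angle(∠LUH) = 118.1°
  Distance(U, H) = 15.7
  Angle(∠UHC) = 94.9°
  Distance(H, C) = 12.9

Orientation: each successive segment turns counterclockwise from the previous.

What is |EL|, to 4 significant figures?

29.83

E is at the origin; ES runs at 93.6° with length 8.8, so S = (-0.5526, 8.783). ∠ESM = 138.9° gives SM at 134.7° from the x-axis; with |SM| = 22.7, M = (-16.52, 24.92). SM is perpendicular to ML, so ML runs at -135.3°; with |ML| = 11.2, L = (-24.48, 17.04). Then |EL| = |L − E| = 29.83.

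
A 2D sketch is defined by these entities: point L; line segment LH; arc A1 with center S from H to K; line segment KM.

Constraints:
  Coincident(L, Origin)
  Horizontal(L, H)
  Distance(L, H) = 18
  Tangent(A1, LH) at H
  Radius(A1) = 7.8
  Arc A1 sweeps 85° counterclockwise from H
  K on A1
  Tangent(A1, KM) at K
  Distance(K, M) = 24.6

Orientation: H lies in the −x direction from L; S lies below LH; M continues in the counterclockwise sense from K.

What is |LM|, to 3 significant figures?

42.2

L is at the origin; L and H share the same y with |LH| = 18.0 and H on the −x side, so H = (-18.0, 0.00). Since A1 is tangent to LH there, SH ⟂ LH, so S = H + (0, -7.8) = (-18.0, -7.80). On A1, H sits at bearing 90° from S; an 85° counterclockwise sweep puts K at bearing 175°, so K = S + 7.8·(cos 175°, sin 175°) = (-25.8, -7.12). A1 meets KM tangentially, so SK is at right angles to KM, so KM runs along (−sin 175°, cos 175°); with |KM| = 24.6, M = (-27.9, -31.6). Then |LM| = |M − L| = 42.2.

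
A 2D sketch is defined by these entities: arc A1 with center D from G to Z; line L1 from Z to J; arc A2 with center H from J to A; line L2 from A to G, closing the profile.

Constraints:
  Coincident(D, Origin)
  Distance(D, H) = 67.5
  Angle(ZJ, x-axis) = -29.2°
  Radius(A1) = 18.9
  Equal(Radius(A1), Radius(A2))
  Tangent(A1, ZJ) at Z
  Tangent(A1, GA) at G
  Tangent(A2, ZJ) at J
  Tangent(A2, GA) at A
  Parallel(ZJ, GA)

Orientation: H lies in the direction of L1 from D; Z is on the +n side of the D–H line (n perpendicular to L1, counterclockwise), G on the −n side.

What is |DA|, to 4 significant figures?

70.10

The slot axis is L1's direction at -29.2°, so u = (cos -29.2°, sin -29.2°) = (0.8729, -0.4879) and n = (−sin -29.2°, cos -29.2°) = (0.4879, 0.8729). D is at the origin and H lies 67.5 along u from D, so H = 67.5·u = (58.92, -32.93). Tangency of A1 to both parallel lines with radius 18.9 puts Z and G at D ± 18.9·n: Z = (9.221, 16.50), G = (-9.221, -16.50). Equal radii place J and A the same way about H: J = H + 18.9·n = (68.14, -16.43), A = H − 18.9·n = (49.70, -49.43). Then |DA| = |A − D| = 70.10.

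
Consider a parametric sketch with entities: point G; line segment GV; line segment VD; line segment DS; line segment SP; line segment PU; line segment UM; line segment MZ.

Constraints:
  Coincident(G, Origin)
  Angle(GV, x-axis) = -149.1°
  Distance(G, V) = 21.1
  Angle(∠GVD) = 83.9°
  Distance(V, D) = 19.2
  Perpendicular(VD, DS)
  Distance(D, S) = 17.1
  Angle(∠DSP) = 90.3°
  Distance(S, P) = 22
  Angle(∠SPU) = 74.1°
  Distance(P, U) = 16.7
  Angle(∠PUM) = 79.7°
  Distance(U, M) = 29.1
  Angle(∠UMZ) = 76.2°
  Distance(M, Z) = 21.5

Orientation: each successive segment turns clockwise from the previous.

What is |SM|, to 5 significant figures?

9.2607

G is at the origin; GV runs at -149.1° with length 21.1, so V = (-18.105, -10.836). ∠GVD = 83.9° gives VD at 114.80° from the x-axis; with |VD| = 19.2, D = (-26.159, 6.5936). The perpendicularity gives DS at right angles to VD, so DS runs at 24.800°; with |DS| = 17.1, S = (-10.636, 13.766). ∠DSP = 90.3° gives SP at -64.900° from the x-axis; with |SP| = 22.0, P = (-1.3033, -6.1563). ∠SPU = 74.1° gives PU at -170.80° from the x-axis; with |PU| = 16.7, U = (-17.788, -8.8263). ∠PUM = 79.7° gives UM at 88.900° from the x-axis; with |UM| = 29.1, M = (-17.230, 20.268). Then |SM| = |M − S| = 9.2607.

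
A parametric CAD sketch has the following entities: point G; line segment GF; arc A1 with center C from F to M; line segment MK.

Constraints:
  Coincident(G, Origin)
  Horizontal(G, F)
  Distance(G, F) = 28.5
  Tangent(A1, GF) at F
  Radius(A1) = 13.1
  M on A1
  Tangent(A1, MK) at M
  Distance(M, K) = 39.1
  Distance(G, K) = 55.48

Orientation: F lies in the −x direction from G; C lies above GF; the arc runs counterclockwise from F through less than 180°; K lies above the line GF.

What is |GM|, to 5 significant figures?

20.617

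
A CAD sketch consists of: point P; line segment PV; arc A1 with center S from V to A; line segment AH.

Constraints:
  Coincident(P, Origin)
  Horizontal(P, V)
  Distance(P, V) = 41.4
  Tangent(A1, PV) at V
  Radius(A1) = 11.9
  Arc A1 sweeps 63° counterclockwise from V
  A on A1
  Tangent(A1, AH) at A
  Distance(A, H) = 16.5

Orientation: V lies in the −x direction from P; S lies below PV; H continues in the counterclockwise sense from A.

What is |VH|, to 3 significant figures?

27.9

On A1, V sits at bearing 90° from S; a 63° counterclockwise sweep puts A at bearing 153°, so A = S + 11.9·(cos 153°, sin 153°) = (-52.0, -6.50). Tangency of A1 to AH means the radius SA is perpendicular to AH, so AH runs along (−sin 153°, cos 153°); with |AH| = 16.5, H = (-59.5, -21.2). Then |VH| = |H − V| = 27.9.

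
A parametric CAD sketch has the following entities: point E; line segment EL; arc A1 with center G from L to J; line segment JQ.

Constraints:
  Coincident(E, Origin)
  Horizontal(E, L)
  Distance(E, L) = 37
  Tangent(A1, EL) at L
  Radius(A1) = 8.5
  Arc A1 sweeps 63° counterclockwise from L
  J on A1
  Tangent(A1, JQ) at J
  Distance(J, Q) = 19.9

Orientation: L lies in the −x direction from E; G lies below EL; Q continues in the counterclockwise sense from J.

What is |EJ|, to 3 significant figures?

44.8

E is at the origin; E and L share the same y with |EL| = 37.0 and L on the −x side, so L = (-37.0, 0.00). The tangent condition forces GL to be normal to EL, so G = L + (0, -8.5) = (-37.0, -8.50). On A1, L sits at bearing 90° from G; a 63° counterclockwise sweep puts J at bearing 153°, so J = G + 8.5·(cos 153°, sin 153°) = (-44.6, -4.64). Then |EJ| = |J − E| = 44.8.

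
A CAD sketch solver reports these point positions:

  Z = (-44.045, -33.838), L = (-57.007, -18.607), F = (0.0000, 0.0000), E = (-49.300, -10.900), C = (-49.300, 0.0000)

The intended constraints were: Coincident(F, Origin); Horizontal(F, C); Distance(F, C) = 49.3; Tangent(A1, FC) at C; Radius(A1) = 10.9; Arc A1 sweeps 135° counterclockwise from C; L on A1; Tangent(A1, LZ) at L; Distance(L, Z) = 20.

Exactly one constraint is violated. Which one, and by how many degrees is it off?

Tangent(A1, LZ) at L — off by 4.60°.

F = (0.00, 0.00) ✓; F.y = 0.00, C.y = 0.00 ✓; |FC| = 49.30 ✓; ∠(EC, CF) = 90.00° ✓; |EC| = 10.90 ✓; bearing(E→L) − bearing(E→C) = 135.0° ✓; |EL| = 10.90 ✓; ∠(EL, LZ) = 94.60° ✗; |LZ| = 20.00 ✓.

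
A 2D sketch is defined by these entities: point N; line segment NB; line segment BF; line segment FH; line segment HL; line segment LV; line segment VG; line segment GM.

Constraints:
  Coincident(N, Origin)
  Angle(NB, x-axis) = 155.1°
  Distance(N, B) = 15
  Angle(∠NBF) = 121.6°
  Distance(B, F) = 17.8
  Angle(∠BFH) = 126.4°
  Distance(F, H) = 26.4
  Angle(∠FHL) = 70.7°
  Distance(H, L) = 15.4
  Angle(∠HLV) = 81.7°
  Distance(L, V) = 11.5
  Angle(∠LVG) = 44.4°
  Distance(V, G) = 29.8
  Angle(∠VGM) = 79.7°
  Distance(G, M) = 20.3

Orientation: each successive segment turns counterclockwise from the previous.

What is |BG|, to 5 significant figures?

52.054

∠HLV = 81.7° gives LV at 114.70° from the x-axis; with |LV| = 11.5, V = (-19.817, -15.079). ∠LVG = 44.4° gives VG at -109.70° from the x-axis; with |VG| = 29.8, G = (-29.862, -43.135). Then |BG| = |G − B| = 52.054.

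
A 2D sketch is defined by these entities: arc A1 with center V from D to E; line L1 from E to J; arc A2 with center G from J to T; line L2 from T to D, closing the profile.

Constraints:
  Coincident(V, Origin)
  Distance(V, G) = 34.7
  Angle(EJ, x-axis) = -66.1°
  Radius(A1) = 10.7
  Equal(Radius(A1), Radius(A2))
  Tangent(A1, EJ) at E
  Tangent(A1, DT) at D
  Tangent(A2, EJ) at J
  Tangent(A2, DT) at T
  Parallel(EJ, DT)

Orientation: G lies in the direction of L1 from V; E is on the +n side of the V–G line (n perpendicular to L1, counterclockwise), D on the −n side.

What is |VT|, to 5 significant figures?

36.312

Tangency of A1 to both parallel lines with radius 10.7 puts E and D at V ± 10.7·n: E = (9.7825, 4.3350), D = (-9.7825, -4.3350). Equal radii place J and T the same way about G: J = G + 10.7·n = (23.841, -27.390), T = G − 10.7·n = (4.2759, -36.060). Then |VT| = |T − V| = 36.312.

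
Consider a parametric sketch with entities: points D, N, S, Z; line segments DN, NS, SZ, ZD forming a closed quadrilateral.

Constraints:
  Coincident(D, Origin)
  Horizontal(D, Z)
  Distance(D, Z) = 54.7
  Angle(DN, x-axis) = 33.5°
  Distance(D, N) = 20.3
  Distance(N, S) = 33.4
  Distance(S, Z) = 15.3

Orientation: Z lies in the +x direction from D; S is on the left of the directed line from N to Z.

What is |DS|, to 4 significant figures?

52.24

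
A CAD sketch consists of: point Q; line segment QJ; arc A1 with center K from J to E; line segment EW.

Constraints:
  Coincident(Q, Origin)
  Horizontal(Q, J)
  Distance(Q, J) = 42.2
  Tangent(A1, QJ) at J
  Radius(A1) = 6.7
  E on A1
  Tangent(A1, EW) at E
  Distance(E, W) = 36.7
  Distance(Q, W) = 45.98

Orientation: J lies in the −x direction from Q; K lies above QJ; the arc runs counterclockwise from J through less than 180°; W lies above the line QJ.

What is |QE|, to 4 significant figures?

36.15

Q is at the origin; QJ is horizontal with |QJ| = 42.2 and J on the −x side, so J = (-42.20, 0.000). A1 meets QJ tangentially, so KJ is at right angles to QJ, so K = J + (0, 6.7) = (-42.20, 6.700). Since KE ⟂ EW (tangency), |KW| = √(6.7² + 36.7²) = 37.31 regardless of where E sits on A1. So W lies on both circle(Q, 45.98) and circle(K, 37.31); the above-QJ intersection is W = (-23.96, 39.24). E is the foot of the tangent from W: E = (-35.86, 4.527).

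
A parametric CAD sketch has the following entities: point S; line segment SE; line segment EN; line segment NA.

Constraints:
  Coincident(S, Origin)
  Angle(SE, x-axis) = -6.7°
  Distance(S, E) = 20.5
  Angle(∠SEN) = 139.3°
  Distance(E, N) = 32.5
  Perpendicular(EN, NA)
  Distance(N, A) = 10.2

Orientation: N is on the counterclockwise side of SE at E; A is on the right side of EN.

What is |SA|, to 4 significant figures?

53.51

∠SEN = 139.3°, so EN runs at -6.7° + (180° − 139.3°) = 34.00° from the x-axis; with |EN| = 32.5, N = E + 32.5·(cos 34.00°, sin 34.00°) = (47.30, 15.78). EN ⟂ NA; with |NA| = 10.2 on the right of EN, A = N + 10.2·(0.5592, -0.8290) = (53.01, 7.326). Then |SA| = |A − S| = 53.51.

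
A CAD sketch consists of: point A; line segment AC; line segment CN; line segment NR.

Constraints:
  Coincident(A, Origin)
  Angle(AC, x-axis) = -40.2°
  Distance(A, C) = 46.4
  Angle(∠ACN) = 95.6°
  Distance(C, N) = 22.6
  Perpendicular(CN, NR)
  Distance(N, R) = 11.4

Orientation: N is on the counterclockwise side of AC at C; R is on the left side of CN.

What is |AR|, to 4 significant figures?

44.11

∠ACN = 95.6°, so CN runs at -40.2° + (180° − 95.6°) = 44.20° from the x-axis; with |CN| = 22.6, N = C + 22.6·(cos 44.20°, sin 44.20°) = (51.64, -14.19). CN ⟂ NR; with |NR| = 11.4 on the left of CN, R = N + 11.4·(-0.6972, 0.7169) = (43.69, -6.021). Then |AR| = |R − A| = 44.11.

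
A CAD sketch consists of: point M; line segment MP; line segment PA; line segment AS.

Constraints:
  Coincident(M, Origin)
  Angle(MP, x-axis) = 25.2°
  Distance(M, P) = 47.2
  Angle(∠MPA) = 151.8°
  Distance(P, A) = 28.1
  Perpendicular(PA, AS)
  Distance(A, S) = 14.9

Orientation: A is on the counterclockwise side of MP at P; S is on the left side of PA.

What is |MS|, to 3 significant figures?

70.1

∠MPA = 151.8°, so PA runs at 25.2° + (180° − 151.8°) = 53.4° from the x-axis; with |PA| = 28.1, A = P + 28.1·(cos 53.4°, sin 53.4°) = (59.5, 42.7). PA is perpendicular to AS; with |AS| = 14.9 on the left of PA, S = A + 14.9·(-0.803, 0.596) = (47.5, 51.5). Then |MS| = |S − M| = 70.1.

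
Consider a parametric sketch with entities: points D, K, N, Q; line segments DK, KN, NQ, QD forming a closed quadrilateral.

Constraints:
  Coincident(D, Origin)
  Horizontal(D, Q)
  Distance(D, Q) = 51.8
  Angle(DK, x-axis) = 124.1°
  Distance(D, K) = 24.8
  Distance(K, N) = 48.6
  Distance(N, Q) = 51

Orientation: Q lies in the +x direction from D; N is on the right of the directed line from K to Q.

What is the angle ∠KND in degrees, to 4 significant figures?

9.333°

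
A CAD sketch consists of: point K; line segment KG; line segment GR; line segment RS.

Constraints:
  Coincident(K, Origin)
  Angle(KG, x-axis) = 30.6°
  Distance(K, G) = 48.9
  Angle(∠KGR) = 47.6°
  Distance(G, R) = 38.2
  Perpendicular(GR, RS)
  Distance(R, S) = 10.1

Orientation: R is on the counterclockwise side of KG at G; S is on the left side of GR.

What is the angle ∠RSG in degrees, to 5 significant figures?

75.190°

K is at the origin; KG runs at 30.6° with length 48.9, so G = 48.9·(cos 30.6°, sin 30.6°) = (42.090, 24.892). ∠KGR = 47.6°, so GR runs at 30.6° + (180° − 47.6°) = 163.00° from the x-axis; with |GR| = 38.2, R = G + 38.2·(cos 163.00°, sin 163.00°) = (5.5594, 36.061). GR ⟂ RS; with |RS| = 10.1 on the left of GR, S = R + 10.1·(-0.29237, -0.95630) = (2.6065, 26.402). Then cos ∠RSG = SR·SG / (|SR||SG|), giving 75.190°.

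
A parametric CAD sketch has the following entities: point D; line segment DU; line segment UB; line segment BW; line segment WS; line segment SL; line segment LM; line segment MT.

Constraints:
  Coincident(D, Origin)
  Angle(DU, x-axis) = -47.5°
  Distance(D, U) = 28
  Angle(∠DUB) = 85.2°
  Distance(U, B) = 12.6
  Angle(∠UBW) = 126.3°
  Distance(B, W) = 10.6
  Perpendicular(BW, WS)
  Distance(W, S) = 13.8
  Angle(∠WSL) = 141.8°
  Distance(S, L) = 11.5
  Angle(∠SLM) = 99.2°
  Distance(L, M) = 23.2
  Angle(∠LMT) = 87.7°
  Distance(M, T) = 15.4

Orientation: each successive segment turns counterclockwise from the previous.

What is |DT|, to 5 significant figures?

36.475

D is at the origin; DU runs at -47.5° with length 28.0, so U = (18.917, -20.644). ∠DUB = 85.2° gives UB at 47.300° from the x-axis; with |UB| = 12.6, B = (27.461, -11.384). ∠UBW = 126.3° gives BW at 101.00° from the x-axis; with |BW| = 10.6, W = (25.439, -0.97859). BW is perpendicular to WS, so WS runs at -169.00°; with |WS| = 13.8, S = (11.892, -3.6118). ∠WSL = 141.8° gives SL at -130.80° from the x-axis; with |SL| = 11.5, L = (4.3780, -12.317). ∠SLM = 99.2° gives LM at -50.000° from the x-axis; with |LM| = 23.2, M = (19.291, -30.089). ∠LMT = 87.7° gives MT at 42.300° from the x-axis; with |MT| = 15.4, T = (30.681, -19.725). Then |DT| = |T − D| = 36.475.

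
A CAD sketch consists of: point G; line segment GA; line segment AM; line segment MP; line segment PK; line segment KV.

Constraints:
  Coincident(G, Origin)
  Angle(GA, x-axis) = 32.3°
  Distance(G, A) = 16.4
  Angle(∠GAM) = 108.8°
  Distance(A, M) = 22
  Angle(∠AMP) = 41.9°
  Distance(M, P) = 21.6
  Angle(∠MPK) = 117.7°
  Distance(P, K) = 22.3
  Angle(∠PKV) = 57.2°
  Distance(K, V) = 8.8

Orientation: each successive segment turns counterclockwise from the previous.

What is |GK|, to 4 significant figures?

13.14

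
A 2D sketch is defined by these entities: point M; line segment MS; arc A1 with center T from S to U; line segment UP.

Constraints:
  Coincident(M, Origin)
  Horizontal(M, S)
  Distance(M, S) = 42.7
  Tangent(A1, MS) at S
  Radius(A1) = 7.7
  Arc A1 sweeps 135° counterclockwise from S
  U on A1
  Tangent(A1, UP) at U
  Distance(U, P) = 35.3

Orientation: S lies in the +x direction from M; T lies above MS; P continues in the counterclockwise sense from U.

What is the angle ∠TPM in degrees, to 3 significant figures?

64.0°

M is at the origin; MS is horizontal with |MS| = 42.7 and S on the +x side, so S = (42.7, 0.00). Since A1 is tangent to MS there, TS ⟂ MS, so T = S + (0, 7.7) = (42.7, 7.70). On A1, S sits at bearing -90° from T; a 135° counterclockwise sweep puts U at bearing 45°, so U = T + 7.7·(cos 45°, sin 45°) = (48.1, 13.1). Tangency of A1 to UP means the radius TU is perpendicular to UP, so UP runs along (−sin 45°, cos 45°); with |UP| = 35.3, P = (23.2, 38.1). Then cos ∠TPM = PT·PM / (|PT||PM|), giving 64.0°.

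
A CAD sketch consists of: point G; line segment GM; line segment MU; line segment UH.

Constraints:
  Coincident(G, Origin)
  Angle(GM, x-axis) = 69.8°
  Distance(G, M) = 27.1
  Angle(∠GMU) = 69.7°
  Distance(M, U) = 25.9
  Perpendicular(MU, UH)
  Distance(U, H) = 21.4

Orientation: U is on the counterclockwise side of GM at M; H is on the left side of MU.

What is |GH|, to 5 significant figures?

16.980

∠GMU = 69.7°, so MU runs at 69.8° + (180° − 69.7°) = 180.10° from the x-axis; with |MU| = 25.9, U = M + 25.9·(cos 180.10°, sin 180.10°) = (-16.542, 25.388). MU is perpendicular to UH; with |UH| = 21.4 on the left of MU, H = U + 21.4·(0.0017453, -1.0000) = (-16.505, 3.9880). Then |GH| = |H − G| = 16.980.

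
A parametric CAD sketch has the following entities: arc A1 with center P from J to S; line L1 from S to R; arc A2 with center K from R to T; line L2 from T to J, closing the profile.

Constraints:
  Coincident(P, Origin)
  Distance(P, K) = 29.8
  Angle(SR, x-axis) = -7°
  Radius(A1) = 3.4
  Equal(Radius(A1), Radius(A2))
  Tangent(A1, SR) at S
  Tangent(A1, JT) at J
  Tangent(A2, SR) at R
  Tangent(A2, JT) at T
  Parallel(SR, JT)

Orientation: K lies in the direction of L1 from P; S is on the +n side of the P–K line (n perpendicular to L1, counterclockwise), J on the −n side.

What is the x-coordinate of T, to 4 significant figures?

29.16

The slot axis is L1's direction at -7.0°, so u = (cos -7.0°, sin -7.0°) = (0.9925, -0.1219) and n = (−sin -7.0°, cos -7.0°) = (0.1219, 0.9925). P is at the origin and K lies 29.8 along u from P, so K = 29.8·u = (29.58, -3.632). Tangency of A1 to both parallel lines with radius 3.4 puts S and J at P ± 3.4·n: S = (0.4144, 3.375), J = (-0.4144, -3.375). Equal radii place R and T the same way about K: R = K + 3.4·n = (29.99, -0.2570), T = K − 3.4·n = (29.16, -7.006). So T.x = 29.16.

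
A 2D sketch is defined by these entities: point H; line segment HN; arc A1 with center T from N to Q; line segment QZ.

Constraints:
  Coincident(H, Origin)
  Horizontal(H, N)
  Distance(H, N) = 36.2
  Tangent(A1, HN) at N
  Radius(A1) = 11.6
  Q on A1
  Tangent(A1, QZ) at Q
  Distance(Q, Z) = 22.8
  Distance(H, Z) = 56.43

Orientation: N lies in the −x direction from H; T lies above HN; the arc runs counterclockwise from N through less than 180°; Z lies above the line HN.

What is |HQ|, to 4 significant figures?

33.92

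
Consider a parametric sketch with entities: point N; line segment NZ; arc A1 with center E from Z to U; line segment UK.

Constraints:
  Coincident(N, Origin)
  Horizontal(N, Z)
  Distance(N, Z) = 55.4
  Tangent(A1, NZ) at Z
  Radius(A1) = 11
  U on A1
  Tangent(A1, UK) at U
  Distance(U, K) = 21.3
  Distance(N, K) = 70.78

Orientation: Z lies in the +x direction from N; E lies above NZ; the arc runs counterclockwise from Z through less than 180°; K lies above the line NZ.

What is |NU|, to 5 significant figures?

67.481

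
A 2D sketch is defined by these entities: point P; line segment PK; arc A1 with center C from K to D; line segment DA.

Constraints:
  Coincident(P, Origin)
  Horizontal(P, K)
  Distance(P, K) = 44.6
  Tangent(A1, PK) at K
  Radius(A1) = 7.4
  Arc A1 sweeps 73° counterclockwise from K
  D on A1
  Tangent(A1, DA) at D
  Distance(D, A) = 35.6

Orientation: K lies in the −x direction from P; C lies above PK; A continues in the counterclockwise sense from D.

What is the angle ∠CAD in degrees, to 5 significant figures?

11.743°

P is at the origin; PK is horizontal with |PK| = 44.6 and K on the −x side, so K = (-44.600, 0.0000). The tangent condition forces CK to be normal to PK, so C = K + (0, 7.4) = (-44.600, 7.4000). On A1, K sits at bearing -90° from C; a 73° counterclockwise sweep puts D at bearing -17°, so D = C + 7.4·(cos -17°, sin -17°) = (-37.523, 5.2364). Tangency of A1 to DA means the radius CD is perpendicular to DA, so DA runs along (−sin -17°, cos -17°); with |DA| = 35.6, A = (-27.115, 39.281). Then cos ∠CAD = AC·AD / (|AC||AD|), giving 11.743°.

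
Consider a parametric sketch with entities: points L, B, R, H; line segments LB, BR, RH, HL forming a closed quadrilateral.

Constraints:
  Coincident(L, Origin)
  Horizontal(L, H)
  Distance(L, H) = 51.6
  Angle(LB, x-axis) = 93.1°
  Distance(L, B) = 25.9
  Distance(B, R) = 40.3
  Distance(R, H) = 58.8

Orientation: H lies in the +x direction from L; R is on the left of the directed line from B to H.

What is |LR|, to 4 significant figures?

60.45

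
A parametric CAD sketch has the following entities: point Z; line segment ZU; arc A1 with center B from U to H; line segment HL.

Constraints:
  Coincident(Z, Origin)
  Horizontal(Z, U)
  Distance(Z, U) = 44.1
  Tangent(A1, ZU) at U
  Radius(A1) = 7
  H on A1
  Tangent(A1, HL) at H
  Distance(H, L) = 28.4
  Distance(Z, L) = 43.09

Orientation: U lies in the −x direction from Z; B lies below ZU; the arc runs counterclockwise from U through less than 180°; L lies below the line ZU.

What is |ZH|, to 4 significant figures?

50.47

Checks: Z.y = 0.00, U.y = 0.00 ✓; |BH| = 7.000 ✓; ∠(BH, HL) = 90.00° ✓; |HL| = 28.40 ✓; |ZL| = 43.09 ✓.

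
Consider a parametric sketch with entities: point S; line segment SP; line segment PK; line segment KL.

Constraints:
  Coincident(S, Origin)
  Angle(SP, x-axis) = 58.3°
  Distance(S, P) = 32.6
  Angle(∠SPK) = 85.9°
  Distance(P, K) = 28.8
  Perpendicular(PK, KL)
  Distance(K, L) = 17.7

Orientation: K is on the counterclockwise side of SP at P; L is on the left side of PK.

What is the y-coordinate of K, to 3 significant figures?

41.1

S is at the origin; SP runs at 58.3° with length 32.6, so P = 32.6·(cos 58.3°, sin 58.3°) = (17.1, 27.7). ∠SPK = 85.9°, so PK runs at 58.3° + (180° − 85.9°) = 152° from the x-axis; with |PK| = 28.8, K = P + 28.8·(cos 152°, sin 152°) = (-8.39, 41.1). So K.y = 41.1.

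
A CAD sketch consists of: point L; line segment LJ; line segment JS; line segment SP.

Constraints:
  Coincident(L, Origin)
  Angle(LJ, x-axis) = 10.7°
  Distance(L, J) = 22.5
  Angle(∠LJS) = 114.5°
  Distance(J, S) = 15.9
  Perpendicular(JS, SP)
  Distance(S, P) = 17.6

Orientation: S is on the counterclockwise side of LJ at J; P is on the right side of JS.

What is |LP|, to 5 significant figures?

45.675

L is at the origin; LJ runs at 10.7° with length 22.5, so J = 22.5·(cos 10.7°, sin 10.7°) = (22.109, 4.1775). ∠LJS = 114.5°, so JS runs at 10.7° + (180° − 114.5°) = 76.200° from the x-axis; with |JS| = 15.9, S = J + 15.9·(cos 76.200°, sin 76.200°) = (25.901, 19.619). JS ⟂ SP; with |SP| = 17.6 on the right of JS, P = S + 17.6·(0.97113, -0.23853) = (42.993, 15.420). Then |LP| = |P − L| = 45.675.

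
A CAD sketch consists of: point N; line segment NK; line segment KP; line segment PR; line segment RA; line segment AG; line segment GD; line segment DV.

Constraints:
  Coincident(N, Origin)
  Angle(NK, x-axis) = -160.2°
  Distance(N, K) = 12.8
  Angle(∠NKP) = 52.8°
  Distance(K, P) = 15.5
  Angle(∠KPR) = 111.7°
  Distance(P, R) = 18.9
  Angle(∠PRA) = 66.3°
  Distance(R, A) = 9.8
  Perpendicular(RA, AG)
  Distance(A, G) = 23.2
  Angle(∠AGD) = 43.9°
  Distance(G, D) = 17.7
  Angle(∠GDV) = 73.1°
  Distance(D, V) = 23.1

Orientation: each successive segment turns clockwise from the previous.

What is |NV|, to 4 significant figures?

7.557

∠AGD = 43.9° gives GD at 24.50° from the x-axis; with |GD| = 17.7, D = (2.407, 17.67). ∠GDV = 73.1° gives DV at -82.40° from the x-axis; with |DV| = 23.1, V = (5.462, -5.222). Then |NV| = |V − N| = 7.557.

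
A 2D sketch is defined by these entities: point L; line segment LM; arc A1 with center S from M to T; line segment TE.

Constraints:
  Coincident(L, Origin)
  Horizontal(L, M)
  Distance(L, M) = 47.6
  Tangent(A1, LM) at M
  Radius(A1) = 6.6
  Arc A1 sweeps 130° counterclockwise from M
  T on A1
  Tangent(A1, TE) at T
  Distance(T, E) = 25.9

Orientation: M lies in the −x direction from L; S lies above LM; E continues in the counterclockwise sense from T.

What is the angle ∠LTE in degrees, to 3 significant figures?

144°

L is at the origin; L and M share the same y with |LM| = 47.6 and M on the −x side, so M = (-47.6, 0.00). Tangency of A1 to LM means the radius SM is perpendicular to LM, so S = M + (0, 6.6) = (-47.6, 6.60). On A1, M sits at bearing -90° from S; a 130° counterclockwise sweep puts T at bearing 40°, so T = S + 6.6·(cos 40°, sin 40°) = (-42.5, 10.8). Since A1 is tangent to TE there, ST ⟂ TE, so TE runs along (−sin 40°, cos 40°); with |TE| = 25.9, E = (-59.2, 30.7). Then cos ∠LTE = TL·TE / (|TL||TE|), giving 144°.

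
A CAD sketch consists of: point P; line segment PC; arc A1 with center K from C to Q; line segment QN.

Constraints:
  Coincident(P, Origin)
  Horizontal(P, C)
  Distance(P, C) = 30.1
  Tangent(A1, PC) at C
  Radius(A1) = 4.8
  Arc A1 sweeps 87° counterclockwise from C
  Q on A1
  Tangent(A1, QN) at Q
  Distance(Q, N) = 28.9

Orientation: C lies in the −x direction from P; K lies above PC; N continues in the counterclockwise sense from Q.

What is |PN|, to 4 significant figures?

41.02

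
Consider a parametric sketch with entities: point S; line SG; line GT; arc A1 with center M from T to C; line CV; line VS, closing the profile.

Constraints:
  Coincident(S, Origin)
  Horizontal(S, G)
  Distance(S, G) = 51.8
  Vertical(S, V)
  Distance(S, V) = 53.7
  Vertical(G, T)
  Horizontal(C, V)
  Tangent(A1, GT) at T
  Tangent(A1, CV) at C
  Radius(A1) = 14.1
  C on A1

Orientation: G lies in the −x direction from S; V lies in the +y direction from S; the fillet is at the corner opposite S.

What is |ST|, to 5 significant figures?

65.203

S is at the origin; SG is horizontal with |SG| = 51.8 and G on the −x side, so G = (-51.800, 0.0000). SV is vertical with |SV| = 53.7 and V on the +y side, so V = (0.0000, 53.700). The virtual corner opposite S is at (-51.800, 53.700). The tangent condition forces MT to be normal to GT and tangency of A1 to CV means the radius MC is perpendicular to CV, with radius 14.1, so the center M sits 14.1 in from both sides at M = (-37.700, 39.600). That places the tangent points at T = (-51.800, 39.600) on GT and C = (-37.700, 53.700) on CV. Then |ST| = |T − S| = 65.203.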